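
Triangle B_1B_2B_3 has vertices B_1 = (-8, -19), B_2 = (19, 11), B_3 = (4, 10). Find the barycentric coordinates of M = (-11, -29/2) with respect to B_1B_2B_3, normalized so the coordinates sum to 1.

(5/6, -1/3, 1/2)

Signed area of the reference triangle: [B_1B_2B_3] = ½·((-8)·(11−10) + 19·(10−(-19)) + 4·(-19−11)) = ½·(-8 + 551 − 120) = 423/2.
[MB_2B_3] = ½·((-11)·(11−10) + 19·(10−(-29/2)) + 4·(-29/2−11)) = ½·(-11 + 931/2 − 102) = 705/4, so the B_1-coordinate is (705/4)/(423/2) = 5/6.
[B_1MB_3] = ½·((-8)·(-29/2−10) + (-11)·(10−(-19)) + 4·(-19−(-29/2))) = ½·(196 − 319 − 18) = -141/2, so the B_2-coordinate is -1/3.
[B_1B_2M] = ½·((-8)·(11−(-29/2)) + 19·(-29/2−(-19)) + (-11)·(-19−11)) = ½·(-204 + 171/2 + 330) = 423/4, so the B_3-coordinate is 1/2.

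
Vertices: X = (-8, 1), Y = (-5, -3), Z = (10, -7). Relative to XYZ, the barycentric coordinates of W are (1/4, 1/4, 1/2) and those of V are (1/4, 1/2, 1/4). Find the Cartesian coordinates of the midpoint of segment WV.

(-1/8, -7/2)

Barycentric coordinates of the midpoint are the average: (1/4, 3/8, 3/8).
Converting: (1/4)·X + (3/8)·Y + (3/8)·Z = (-1/8, -7/2).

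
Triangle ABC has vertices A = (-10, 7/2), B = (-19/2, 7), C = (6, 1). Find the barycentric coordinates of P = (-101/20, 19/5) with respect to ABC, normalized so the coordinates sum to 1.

(2/5, 3/10, 3/10)

Signed area of the reference triangle: [ABC] = ½·((-10)·(7−1) + (-19/2)·(1−(7/2)) + 6·(7/2−7)) = ½·(-60 + 95/4 − 21) = -229/8.
[PBC] = ½·((-101/20)·(7−1) + (-19/2)·(1−(19/5)) + 6·(19/5−7)) = ½·(-303/10 + 133/5 − 96/5) = -229/20, so the A-coordinate is (-229/20)/(-229/8) = 2/5.
[APC] = ½·((-10)·(19/5−1) + (-101/20)·(1−(7/2)) + 6·(7/2−(19/5))) = ½·(-28 + 101/8 − 9/5) = -687/80, so the B-coordinate is 3/10.
[ABP] = ½·((-10)·(7−(19/5)) + (-19/2)·(19/5−(7/2)) + (-101/20)·(7/2−7)) = ½·(-32 − 57/20 + 707/40) = -687/80, so the C-coordinate is 3/10.
Check: 2/5 + 3/10 + 3/10 = 1.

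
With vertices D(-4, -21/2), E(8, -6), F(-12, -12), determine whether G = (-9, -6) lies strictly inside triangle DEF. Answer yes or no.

no

Barycentric coordinates of G: (-17/3, 29/12, 17/4).
The three coordinates are negative, positive, positive; a point is interior exactly when all three are positive.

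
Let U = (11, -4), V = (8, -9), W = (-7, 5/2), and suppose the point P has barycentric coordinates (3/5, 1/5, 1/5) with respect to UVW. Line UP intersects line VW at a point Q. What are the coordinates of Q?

(1/2, -13/4)

Line UP meets VW where the U-coordinate vanishes; zeroing P's U-weight and renormalizing leaves V, W-weights 1/5 : 1/5 → (1/2, 1/2).
So Q = (1/2)·V + (1/2)·W = (1/2, -13/4).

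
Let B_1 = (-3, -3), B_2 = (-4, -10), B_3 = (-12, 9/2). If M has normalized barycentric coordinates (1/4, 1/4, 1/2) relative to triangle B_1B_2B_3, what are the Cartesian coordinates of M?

M = (1/4)·B_1 + (1/4)·B_2 + (1/2)·B_3.
x-coordinate: (1/4)·(-3) + (1/4)·(-4) + (1/2)·(-12) = -31/4.
y-coordinate: (1/4)·(-3) + (1/4)·(-10) + (1/2)·(9/2) = -1.

(-31/4, -1)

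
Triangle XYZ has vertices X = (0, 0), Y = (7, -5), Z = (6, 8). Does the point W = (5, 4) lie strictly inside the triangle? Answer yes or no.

yes

Barycentric coordinates of W: (17/86, 8/43, 53/86).
The three coordinates are positive, positive, positive; a point is interior exactly when all three are positive.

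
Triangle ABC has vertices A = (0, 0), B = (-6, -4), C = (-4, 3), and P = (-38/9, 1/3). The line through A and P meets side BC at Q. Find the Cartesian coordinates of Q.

(-19/4, 3/8)

Barycentric coordinates of P with respect to ABC: (1/9, 1/3, 5/9).
On side BC the A-coordinate is zero; dropping P's A-weight 1/9 and renormalizing the remaining 1/3 : 5/9 gives weights 3/8, 5/8 on B, C.
Q = (3/8)·(-6, -4) + (5/8)·(-4, 3) = (-19/4, 3/8).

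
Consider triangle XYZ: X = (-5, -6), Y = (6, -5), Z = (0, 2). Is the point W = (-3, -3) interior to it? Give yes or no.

Barycentric coordinates of W: (51/83, 1/83, 31/83).
The three coordinates are positive, positive, positive; a point is interior exactly when all three are positive.

yes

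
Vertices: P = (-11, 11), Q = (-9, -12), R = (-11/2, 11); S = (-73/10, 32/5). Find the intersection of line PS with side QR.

(-51/8, 21/4)

Barycentric coordinates of S with respect to PQR: (1/5, 1/5, 3/5).
On side QR the P-coordinate is zero; dropping S's P-weight 1/5 and renormalizing the remaining 1/5 : 3/5 gives weights 1/4, 3/4 on Q, R.
T = (1/4)·(-9, -12) + (3/4)·(-11/2, 11) = (-51/8, 21/4).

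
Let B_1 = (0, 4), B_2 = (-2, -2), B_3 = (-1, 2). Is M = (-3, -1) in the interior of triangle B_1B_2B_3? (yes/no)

no

Barycentric coordinates of M: (-5/2, -1/2, 4).
The three coordinates are negative, negative, positive; a point is interior exactly when all three are positive.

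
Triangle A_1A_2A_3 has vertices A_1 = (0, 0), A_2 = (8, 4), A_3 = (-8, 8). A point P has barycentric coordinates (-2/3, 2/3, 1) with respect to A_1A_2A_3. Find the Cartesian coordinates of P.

(-8/3, 32/3)

P = (-2/3)·A_1 + (2/3)·A_2 + 1·A_3.
x-coordinate: (-2/3)·0 + (2/3)·8 + 1·(-8) = -8/3.
y-coordinate: (-2/3)·0 + (2/3)·4 + 1·8 = 32/3.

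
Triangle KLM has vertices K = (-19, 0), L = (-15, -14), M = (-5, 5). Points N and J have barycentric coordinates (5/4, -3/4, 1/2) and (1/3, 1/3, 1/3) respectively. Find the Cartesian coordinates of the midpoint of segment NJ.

Barycentric coordinates of the midpoint are the average: (19/24, -5/24, 5/12).
Converting: (19/24)·K + (-5/24)·L + (5/12)·M = (-14, 5).

(-14, 5)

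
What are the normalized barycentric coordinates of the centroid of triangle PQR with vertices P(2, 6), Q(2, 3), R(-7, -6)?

(1/3, 1/3, 1/3)

The centroid is the average of the vertices, so each weight is 1/3.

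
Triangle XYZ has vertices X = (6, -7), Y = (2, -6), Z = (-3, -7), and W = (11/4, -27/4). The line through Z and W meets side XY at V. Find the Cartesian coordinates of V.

Barycentric coordinates of W with respect to XYZ: (1/2, 1/4, 1/4).
On side XY the Z-coordinate is zero; dropping W's Z-weight 1/4 and renormalizing the remaining 1/2 : 1/4 gives weights 2/3, 1/3 on X, Y.
V = (2/3)·(6, -7) + (1/3)·(2, -6) = (14/3, -20/3).

(14/3, -20/3)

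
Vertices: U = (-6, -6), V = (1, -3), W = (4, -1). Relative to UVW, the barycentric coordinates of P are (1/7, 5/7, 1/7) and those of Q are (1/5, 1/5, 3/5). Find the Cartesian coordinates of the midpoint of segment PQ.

Barycentric coordinates of the midpoint are the average: (6/35, 16/35, 13/35).
Converting: (6/35)·U + (16/35)·V + (13/35)·W = (32/35, -97/35).

(32/35, -97/35)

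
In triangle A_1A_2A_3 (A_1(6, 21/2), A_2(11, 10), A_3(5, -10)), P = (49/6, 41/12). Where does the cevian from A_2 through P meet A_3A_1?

Barycentric coordinates of P with respect to A_1A_2A_3: (1/6, 1/2, 1/3).
On side A_3A_1 the A_2-coordinate is zero; dropping P's A_2-weight 1/2 and renormalizing the remaining 1/3 : 1/6 gives weights 2/3, 1/3 on A_3, A_1.
Q = (2/3)·(5, -10) + (1/3)·(6, 21/2) = (16/3, -19/6).

(16/3, -19/6)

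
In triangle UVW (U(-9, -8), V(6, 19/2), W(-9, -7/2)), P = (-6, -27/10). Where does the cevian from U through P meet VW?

Barycentric coordinates of P with respect to UVW: (2/5, 1/5, 2/5).
On side VW the U-coordinate is zero; dropping P's U-weight 2/5 and renormalizing the remaining 1/5 : 2/5 gives weights 1/3, 2/3 on V, W.
Q = (1/3)·(6, 19/2) + (2/3)·(-9, -7/2) = (-4, 5/6).

(-4, 5/6)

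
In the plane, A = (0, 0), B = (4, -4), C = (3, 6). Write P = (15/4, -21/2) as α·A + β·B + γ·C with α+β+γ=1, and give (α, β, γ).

(1/4, 3/2, -3/4)

Signed area of the reference triangle: [ABC] = ½·(0·(-4−6) + 4·(6−0) + 3·(0−(-4))) = ½·(0 + 24 + 12) = 18.
[PBC] = ½·((15/4)·(-4−6) + 4·(6−(-21/2)) + 3·(-21/2−(-4))) = ½·(-75/2 + 66 − 39/2) = 9/2, so the A-coordinate is (9/2)/18 = 1/4.
[APC] = ½·(0·(-21/2−6) + (15/4)·(6−0) + 3·(0−(-21/2))) = ½·(0 + 45/2 + 63/2) = 27, so the B-coordinate is 3/2.
[ABP] = ½·(0·(-4−(-21/2)) + 4·(-21/2−0) + (15/4)·(0−(-4))) = ½·(0 − 42 + 15) = -27/2, so the C-coordinate is -3/4.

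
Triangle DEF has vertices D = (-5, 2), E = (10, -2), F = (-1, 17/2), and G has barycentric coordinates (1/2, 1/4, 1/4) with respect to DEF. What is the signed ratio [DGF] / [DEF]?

The signed ratio [DGF]/[DEF] equals the barycentric coordinate of G at vertex E, which is 1/4.

1/4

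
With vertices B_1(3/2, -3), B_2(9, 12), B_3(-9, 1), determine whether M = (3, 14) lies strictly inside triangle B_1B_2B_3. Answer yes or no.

Barycentric coordinates of M: (-68/125, 123/125, 14/25).
The three coordinates are negative, positive, positive; a point is interior exactly when all three are positive.

no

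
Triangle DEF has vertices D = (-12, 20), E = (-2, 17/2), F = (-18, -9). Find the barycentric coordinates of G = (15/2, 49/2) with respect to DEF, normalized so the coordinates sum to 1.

Signed area of the reference triangle: [DEF] = ½·((-12)·(17/2−(-9)) + (-2)·(-9−20) + (-18)·(20−(17/2))) = ½·(-210 + 58 − 207) = -359/2.
[GEF] = ½·((15/2)·(17/2−(-9)) + (-2)·(-9−(49/2)) + (-18)·(49/2−(17/2))) = ½·(525/4 + 67 − 288) = -359/8, so the D-coordinate is (-359/8)/(-359/2) = 1/4.
[DGF] = ½·((-12)·(49/2−(-9)) + (15/2)·(-9−20) + (-18)·(20−(49/2))) = ½·(-402 − 435/2 + 81) = -1077/4, so the E-coordinate is 3/2.
[DEG] = ½·((-12)·(17/2−(49/2)) + (-2)·(49/2−20) + (15/2)·(20−(17/2))) = ½·(192 − 9 + 345/4) = 1077/8, so the F-coordinate is -3/4.
Check: 1/4 + 3/2 − 3/4 = 1.

(1/4, 3/2, -3/4)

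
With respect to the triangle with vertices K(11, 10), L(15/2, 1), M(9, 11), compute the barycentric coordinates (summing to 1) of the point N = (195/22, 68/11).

(3/11, 5/11, 3/11)

Signed area of the reference triangle: [KLM] = ½·(11·(1−11) + (15/2)·(11−10) + 9·(10−1)) = ½·(-110 + 15/2 + 81) = -43/4.
[NLM] = ½·((195/22)·(1−11) + (15/2)·(11−(68/11)) + 9·(68/11−1)) = ½·(-975/11 + 795/22 + 513/11) = -129/44, so the K-coordinate is (-129/44)/(-43/4) = 3/11.
[KNM] = ½·(11·(68/11−11) + (195/22)·(11−10) + 9·(10−(68/11))) = ½·(-53 + 195/22 + 378/11) = -215/44, so the L-coordinate is 5/11.
[KLN] = ½·(11·(1−(68/11)) + (15/2)·(68/11−10) + (195/22)·(10−1)) = ½·(-57 − 315/11 + 1755/22) = -129/44, so the M-coordinate is 3/11.
Check: 3/11 + 5/11 + 3/11 = 1.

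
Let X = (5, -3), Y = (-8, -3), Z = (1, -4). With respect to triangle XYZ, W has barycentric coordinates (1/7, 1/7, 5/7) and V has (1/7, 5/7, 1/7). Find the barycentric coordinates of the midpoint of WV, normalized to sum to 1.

Since both coordinate triples sum to 1, the midpoint's barycentrics are the componentwise average.
(1/7+1/7)/2 = 1/7; similarly 3/7 and 3/7.

(1/7, 3/7, 3/7)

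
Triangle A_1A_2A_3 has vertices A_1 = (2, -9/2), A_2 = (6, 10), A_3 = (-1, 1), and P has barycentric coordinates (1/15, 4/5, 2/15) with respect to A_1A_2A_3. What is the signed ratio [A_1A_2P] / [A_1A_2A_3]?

2/15

The signed ratio [A_1A_2P]/[A_1A_2A_3] equals the barycentric coordinate of P at vertex A_3, which is 2/15.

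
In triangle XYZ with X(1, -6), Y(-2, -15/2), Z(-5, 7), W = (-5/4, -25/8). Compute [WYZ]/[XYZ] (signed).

[XYZ] = ½·(1·(-15/2−7) + (-2)·(7−(-6)) + (-5)·(-6−(-15/2))) = ½·(-29/2 − 26 − 15/2) = -24.
[WYZ] = ½·((-5/4)·(-15/2−7) + (-2)·(7−(-25/8)) + (-5)·(-25/8−(-15/2))) = ½·(145/8 − 81/4 − 175/8) = -12, so the ratio is (-12)/(-24) = 1/2.

1/2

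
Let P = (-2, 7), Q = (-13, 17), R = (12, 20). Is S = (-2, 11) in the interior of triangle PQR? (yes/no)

Barycentric coordinates of S: (183/283, 56/283, 44/283).
The three coordinates are positive, positive, positive; a point is interior exactly when all three are positive.

yes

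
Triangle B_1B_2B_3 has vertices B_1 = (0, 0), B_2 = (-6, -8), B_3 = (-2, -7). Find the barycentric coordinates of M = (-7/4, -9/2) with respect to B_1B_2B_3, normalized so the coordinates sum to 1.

Signed area of the reference triangle: [B_1B_2B_3] = ½·(0·(-8−(-7)) + (-6)·(-7−0) + (-2)·(0−(-8))) = ½·(0 + 42 − 16) = 13.
[MB_2B_3] = ½·((-7/4)·(-8−(-7)) + (-6)·(-7−(-9/2)) + (-2)·(-9/2−(-8))) = ½·(7/4 + 15 − 7) = 39/8, so the B_1-coordinate is (39/8)/13 = 3/8.
[B_1MB_3] = ½·(0·(-9/2−(-7)) + (-7/4)·(-7−0) + (-2)·(0−(-9/2))) = ½·(0 + 49/4 − 9) = 13/8, so the B_2-coordinate is 1/8.
[B_1B_2M] = ½·(0·(-8−(-9/2)) + (-6)·(-9/2−0) + (-7/4)·(0−(-8))) = ½·(0 + 27 − 14) = 13/2, so the B_3-coordinate is 1/2.

(3/8, 1/8, 1/2)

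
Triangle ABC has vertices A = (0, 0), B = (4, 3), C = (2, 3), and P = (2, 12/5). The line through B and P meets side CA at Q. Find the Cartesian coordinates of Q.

Barycentric coordinates of P with respect to ABC: (1/5, 1/5, 3/5).
On side CA the B-coordinate is zero; dropping P's B-weight 1/5 and renormalizing the remaining 3/5 : 1/5 gives weights 3/4, 1/4 on C, A.
Q = (3/4)·(2, 3) + (1/4)·(0, 0) = (3/2, 9/4).

(3/2, 9/4)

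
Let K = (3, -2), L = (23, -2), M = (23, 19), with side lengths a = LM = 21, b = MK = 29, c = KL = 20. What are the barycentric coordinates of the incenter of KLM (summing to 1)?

The incenter has barycentric coordinates proportional to the opposite side lengths: (21 : 29 : 20).
Normalizing by 21+29+20 = 70 gives (3/10, 29/70, 2/7).

(3/10, 29/70, 2/7)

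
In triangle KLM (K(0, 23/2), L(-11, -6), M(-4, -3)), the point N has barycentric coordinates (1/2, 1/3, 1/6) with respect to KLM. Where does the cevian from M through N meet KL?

Line MN meets KL where the M-coordinate vanishes; zeroing N's M-weight and renormalizing leaves K, L-weights 1/2 : 1/3 → (3/5, 2/5).
So J = (3/5)·K + (2/5)·L = (-22/5, 9/2).

(-22/5, 9/2)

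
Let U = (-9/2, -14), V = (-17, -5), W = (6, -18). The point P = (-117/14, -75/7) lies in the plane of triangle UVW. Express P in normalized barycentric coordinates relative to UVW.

(3/7, 3/7, 1/7)

Signed area of the reference triangle: [UVW] = ½·((-9/2)·(-5−(-18)) + (-17)·(-18−(-14)) + 6·(-14−(-5))) = ½·(-117/2 + 68 − 54) = -89/4.
[PVW] = ½·((-117/14)·(-5−(-18)) + (-17)·(-18−(-75/7)) + 6·(-75/7−(-5))) = ½·(-1521/14 + 867/7 − 240/7) = -267/28, so the U-coordinate is (-267/28)/(-89/4) = 3/7.
[UPW] = ½·((-9/2)·(-75/7−(-18)) + (-117/14)·(-18−(-14)) + 6·(-14−(-75/7))) = ½·(-459/14 + 234/7 − 138/7) = -267/28, so the V-coordinate is 3/7.
[UVP] = ½·((-9/2)·(-5−(-75/7)) + (-17)·(-75/7−(-14)) + (-117/14)·(-14−(-5))) = ½·(-180/7 − 391/7 + 1053/14) = -89/28, so the W-coordinate is 1/7.
Check: 3/7 + 3/7 + 1/7 = 1.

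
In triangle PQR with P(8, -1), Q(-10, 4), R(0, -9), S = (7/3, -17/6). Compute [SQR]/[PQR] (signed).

[PQR] = ½·(8·(4−(-9)) + (-10)·(-9−(-1)) + 0·(-1−4)) = ½·(104 + 80 + 0) = 92.
[SQR] = ½·((7/3)·(4−(-9)) + (-10)·(-9−(-17/6)) + 0·(-17/6−4)) = ½·(91/3 + 185/3 + 0) = 46, so the ratio is 46/92 = 1/2.

1/2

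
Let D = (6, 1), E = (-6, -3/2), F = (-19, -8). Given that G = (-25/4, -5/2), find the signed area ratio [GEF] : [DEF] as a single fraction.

1/4

[DEF] = ½·(6·(-3/2−(-8)) + (-6)·(-8−1) + (-19)·(1−(-3/2))) = ½·(39 + 54 − 95/2) = 91/4.
[GEF] = ½·((-25/4)·(-3/2−(-8)) + (-6)·(-8−(-5/2)) + (-19)·(-5/2−(-3/2))) = ½·(-325/8 + 33 + 19) = 91/16, so the ratio is (91/16)/(91/4) = 1/4.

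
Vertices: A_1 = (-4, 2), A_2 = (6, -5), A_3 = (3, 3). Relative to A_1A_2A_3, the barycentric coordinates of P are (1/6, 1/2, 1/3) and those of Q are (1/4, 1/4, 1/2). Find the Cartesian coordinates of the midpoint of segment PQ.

(8/3, -5/24)

Barycentric coordinates of the midpoint are the average: (5/24, 3/8, 5/12).
Converting: (5/24)·A_1 + (3/8)·A_2 + (5/12)·A_3 = (8/3, -5/24).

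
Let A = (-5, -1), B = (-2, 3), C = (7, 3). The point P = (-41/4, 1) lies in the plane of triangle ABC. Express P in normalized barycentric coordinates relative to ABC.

Signed area of the reference triangle: [ABC] = ½·((-5)·(3−3) + (-2)·(3−(-1)) + 7·(-1−3)) = ½·(0 − 8 − 28) = -18.
[PBC] = ½·((-41/4)·(3−3) + (-2)·(3−1) + 7·(1−3)) = ½·(0 − 4 − 14) = -9, so the A-coordinate is (-9)/(-18) = 1/2.
[APC] = ½·((-5)·(1−3) + (-41/4)·(3−(-1)) + 7·(-1−1)) = ½·(10 − 41 − 14) = -45/2, so the B-coordinate is 5/4.
[ABP] = ½·((-5)·(3−1) + (-2)·(1−(-1)) + (-41/4)·(-1−3)) = ½·(-10 − 4 + 41) = 27/2, so the C-coordinate is -3/4.

(1/2, 5/4, -3/4)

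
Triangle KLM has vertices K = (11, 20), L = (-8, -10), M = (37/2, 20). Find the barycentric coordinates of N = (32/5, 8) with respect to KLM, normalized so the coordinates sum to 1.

(1/5, 2/5, 2/5)

Signed area of the reference triangle: [KLM] = ½·(11·(-10−20) + (-8)·(20−20) + (37/2)·(20−(-10))) = ½·(-330 + 0 + 555) = 225/2.
[NLM] = ½·((32/5)·(-10−20) + (-8)·(20−8) + (37/2)·(8−(-10))) = ½·(-192 − 96 + 333) = 45/2, so the K-coordinate is (45/2)/(225/2) = 1/5.
[KNM] = ½·(11·(8−20) + (32/5)·(20−20) + (37/2)·(20−8)) = ½·(-132 + 0 + 222) = 45, so the L-coordinate is 2/5.
[KLN] = ½·(11·(-10−8) + (-8)·(8−20) + (32/5)·(20−(-10))) = ½·(-198 + 96 + 192) = 45, so the M-coordinate is 2/5.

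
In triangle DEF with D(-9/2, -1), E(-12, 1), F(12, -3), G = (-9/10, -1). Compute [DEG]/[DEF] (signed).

[DEF] = ½·((-9/2)·(1−(-3)) + (-12)·(-3−(-1)) + 12·(-1−1)) = ½·(-18 + 24 − 24) = -9.
[DEG] = ½·((-9/2)·(1−(-1)) + (-12)·(-1−(-1)) + (-9/10)·(-1−1)) = ½·(-9 + 0 + 9/5) = -18/5, so the ratio is (-18/5)/(-9) = 2/5.

2/5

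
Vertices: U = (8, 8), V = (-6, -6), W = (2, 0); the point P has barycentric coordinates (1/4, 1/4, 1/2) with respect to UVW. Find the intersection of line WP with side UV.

(1, 1)

Line WP meets UV where the W-coordinate vanishes; zeroing P's W-weight and renormalizing leaves U, V-weights 1/4 : 1/4 → (1/2, 1/2).
So Q = (1/2)·U + (1/2)·V = (1, 1).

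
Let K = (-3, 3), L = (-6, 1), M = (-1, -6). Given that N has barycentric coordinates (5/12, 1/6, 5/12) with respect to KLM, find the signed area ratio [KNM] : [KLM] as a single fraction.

The signed ratio [KNM]/[KLM] equals the barycentric coordinate of N at vertex L, which is 1/6.

1/6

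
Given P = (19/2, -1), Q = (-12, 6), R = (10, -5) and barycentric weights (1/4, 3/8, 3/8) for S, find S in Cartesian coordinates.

S = (1/4)·P + (3/8)·Q + (3/8)·R.
x-coordinate: (1/4)·(19/2) + (3/8)·(-12) + (3/8)·10 = 13/8.
y-coordinate: (1/4)·(-1) + (3/8)·6 + (3/8)·(-5) = 1/8.

(13/8, 1/8)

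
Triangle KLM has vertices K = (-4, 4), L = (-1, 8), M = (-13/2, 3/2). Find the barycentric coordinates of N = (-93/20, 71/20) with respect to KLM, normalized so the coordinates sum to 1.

Signed area of the reference triangle: [KLM] = ½·((-4)·(8−(3/2)) + (-1)·(3/2−4) + (-13/2)·(4−8)) = ½·(-26 + 5/2 + 26) = 5/4.
[NLM] = ½·((-93/20)·(8−(3/2)) + (-1)·(3/2−(71/20)) + (-13/2)·(71/20−8)) = ½·(-1209/40 + 41/20 + 1157/40) = 3/8, so the K-coordinate is (3/8)/(5/4) = 3/10.
[KNM] = ½·((-4)·(71/20−(3/2)) + (-93/20)·(3/2−4) + (-13/2)·(4−(71/20))) = ½·(-41/5 + 93/8 − 117/40) = 1/4, so the L-coordinate is 1/5.
[KLN] = ½·((-4)·(8−(71/20)) + (-1)·(71/20−4) + (-93/20)·(4−8)) = ½·(-89/5 + 9/20 + 93/5) = 5/8, so the M-coordinate is 1/2.

(3/10, 1/5, 1/2)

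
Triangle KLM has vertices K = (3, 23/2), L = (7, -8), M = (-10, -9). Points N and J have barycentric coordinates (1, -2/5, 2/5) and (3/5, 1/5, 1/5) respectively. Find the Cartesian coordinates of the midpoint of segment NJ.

Barycentric coordinates of the midpoint are the average: (4/5, -1/10, 3/10).
Converting: (4/5)·K + (-1/10)·L + (3/10)·M = (-13/10, 73/10).

(-13/10, 73/10)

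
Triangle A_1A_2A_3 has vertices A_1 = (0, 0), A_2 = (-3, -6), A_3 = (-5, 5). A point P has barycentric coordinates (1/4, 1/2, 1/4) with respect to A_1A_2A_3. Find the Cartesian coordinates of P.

(-11/4, -7/4)

P = (1/4)·A_1 + (1/2)·A_2 + (1/4)·A_3.
x-coordinate: (1/4)·0 + (1/2)·(-3) + (1/4)·(-5) = -11/4.
y-coordinate: (1/4)·0 + (1/2)·(-6) + (1/4)·5 = -7/4.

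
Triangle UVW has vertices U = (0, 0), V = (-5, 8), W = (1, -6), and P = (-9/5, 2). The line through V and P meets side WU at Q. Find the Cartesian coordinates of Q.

(1/3, -2)

Barycentric coordinates of P with respect to UVW: (2/5, 2/5, 1/5).
On side WU the V-coordinate is zero; dropping P's V-weight 2/5 and renormalizing the remaining 1/5 : 2/5 gives weights 1/3, 2/3 on W, U.
Q = (1/3)·(1, -6) + (2/3)·(0, 0) = (1/3, -2).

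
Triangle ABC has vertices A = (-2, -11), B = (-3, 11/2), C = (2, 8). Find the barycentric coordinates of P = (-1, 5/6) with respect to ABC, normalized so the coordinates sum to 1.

Signed area of the reference triangle: [ABC] = ½·((-2)·(11/2−8) + (-3)·(8−(-11)) + 2·(-11−(11/2))) = ½·(5 − 57 − 33) = -85/2.
[PBC] = ½·((-1)·(11/2−8) + (-3)·(8−(5/6)) + 2·(5/6−(11/2))) = ½·(5/2 − 43/2 − 28/3) = -85/6, so the A-coordinate is (-85/6)/(-85/2) = 1/3.
[APC] = ½·((-2)·(5/6−8) + (-1)·(8−(-11)) + 2·(-11−(5/6))) = ½·(43/3 − 19 − 71/3) = -85/6, so the B-coordinate is 1/3.
[ABP] = ½·((-2)·(11/2−(5/6)) + (-3)·(5/6−(-11)) + (-1)·(-11−(11/2))) = ½·(-28/3 − 71/2 + 33/2) = -85/6, so the C-coordinate is 1/3.
Check: 1/3 + 1/3 + 1/3 = 1.

(1/3, 1/3, 1/3)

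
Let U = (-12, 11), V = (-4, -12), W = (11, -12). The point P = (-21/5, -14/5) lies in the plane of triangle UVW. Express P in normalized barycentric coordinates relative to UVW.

(2/5, 2/5, 1/5)

Signed area of the reference triangle: [UVW] = ½·((-12)·(-12−(-12)) + (-4)·(-12−11) + 11·(11−(-12))) = ½·(0 + 92 + 253) = 345/2.
[PVW] = ½·((-21/5)·(-12−(-12)) + (-4)·(-12−(-14/5)) + 11·(-14/5−(-12))) = ½·(0 + 184/5 + 506/5) = 69, so the U-coordinate is 69/(345/2) = 2/5.
[UPW] = ½·((-12)·(-14/5−(-12)) + (-21/5)·(-12−11) + 11·(11−(-14/5))) = ½·(-552/5 + 483/5 + 759/5) = 69, so the V-coordinate is 2/5.
[UVP] = ½·((-12)·(-12−(-14/5)) + (-4)·(-14/5−11) + (-21/5)·(11−(-12))) = ½·(552/5 + 276/5 − 483/5) = 69/2, so the W-coordinate is 1/5.
Check: 2/5 + 2/5 + 1/5 = 1.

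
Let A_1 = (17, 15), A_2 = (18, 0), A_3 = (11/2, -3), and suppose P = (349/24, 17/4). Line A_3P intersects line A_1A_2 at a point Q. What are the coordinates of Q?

(158/9, 20/3)

Barycentric coordinates of P with respect to A_1A_2A_3: (1/3, 5/12, 1/4).
On side A_1A_2 the A_3-coordinate is zero; dropping P's A_3-weight 1/4 and renormalizing the remaining 1/3 : 5/12 gives weights 4/9, 5/9 on A_1, A_2.
Q = (4/9)·(17, 15) + (5/9)·(18, 0) = (158/9, 20/3).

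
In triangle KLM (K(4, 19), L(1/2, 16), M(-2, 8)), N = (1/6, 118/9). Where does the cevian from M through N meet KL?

Barycentric coordinates of N with respect to KLM: (2/9, 1/3, 4/9).
On side KL the M-coordinate is zero; dropping N's M-weight 4/9 and renormalizing the remaining 2/9 : 1/3 gives weights 2/5, 3/5 on K, L.
J = (2/5)·(4, 19) + (3/5)·(1/2, 16) = (19/10, 86/5).

(19/10, 86/5)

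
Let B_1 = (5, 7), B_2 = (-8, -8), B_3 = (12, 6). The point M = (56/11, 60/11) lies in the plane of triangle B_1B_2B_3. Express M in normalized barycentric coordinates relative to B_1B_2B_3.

(8/11, 1/11, 2/11)

Signed area of the reference triangle: [B_1B_2B_3] = ½·(5·(-8−6) + (-8)·(6−7) + 12·(7−(-8))) = ½·(-70 + 8 + 180) = 59.
[MB_2B_3] = ½·((56/11)·(-8−6) + (-8)·(6−(60/11)) + 12·(60/11−(-8))) = ½·(-784/11 − 48/11 + 1776/11) = 472/11, so the B_1-coordinate is (472/11)/59 = 8/11.
[B_1MB_3] = ½·(5·(60/11−6) + (56/11)·(6−7) + 12·(7−(60/11))) = ½·(-30/11 − 56/11 + 204/11) = 59/11, so the B_2-coordinate is 1/11.
[B_1B_2M] = ½·(5·(-8−(60/11)) + (-8)·(60/11−7) + (56/11)·(7−(-8))) = ½·(-740/11 + 136/11 + 840/11) = 118/11, so the B_3-coordinate is 2/11.
Check: 8/11 + 1/11 + 2/11 = 1.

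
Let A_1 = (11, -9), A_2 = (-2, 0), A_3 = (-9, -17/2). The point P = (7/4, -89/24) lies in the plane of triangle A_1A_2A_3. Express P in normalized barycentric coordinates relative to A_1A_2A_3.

Signed area of the reference triangle: [A_1A_2A_3] = ½·(11·(0−(-17/2)) + (-2)·(-17/2−(-9)) + (-9)·(-9−0)) = ½·(187/2 − 1 + 81) = 347/4.
[PA_2A_3] = ½·((7/4)·(0−(-17/2)) + (-2)·(-17/2−(-89/24)) + (-9)·(-89/24−0)) = ½·(119/8 + 115/12 + 267/8) = 347/12, so the A_1-coordinate is (347/12)/(347/4) = 1/3.
[A_1PA_3] = ½·(11·(-89/24−(-17/2)) + (7/4)·(-17/2−(-9)) + (-9)·(-9−(-89/24))) = ½·(1265/24 + 7/8 + 381/8) = 2429/48, so the A_2-coordinate is 7/12.
[A_1A_2P] = ½·(11·(0−(-89/24)) + (-2)·(-89/24−(-9)) + (7/4)·(-9−0)) = ½·(979/24 − 127/12 − 63/4) = 347/48, so the A_3-coordinate is 1/12.
Check: 1/3 + 7/12 + 1/12 = 1.

(1/3, 7/12, 1/12)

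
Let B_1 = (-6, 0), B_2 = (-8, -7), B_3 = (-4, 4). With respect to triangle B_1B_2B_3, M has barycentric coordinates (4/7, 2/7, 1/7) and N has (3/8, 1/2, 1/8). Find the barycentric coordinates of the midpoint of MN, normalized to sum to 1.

Since both coordinate triples sum to 1, the midpoint's barycentrics are the componentwise average.
(4/7+3/8)/2 = 53/112; similarly 11/28 and 15/112.

(53/112, 11/28, 15/112)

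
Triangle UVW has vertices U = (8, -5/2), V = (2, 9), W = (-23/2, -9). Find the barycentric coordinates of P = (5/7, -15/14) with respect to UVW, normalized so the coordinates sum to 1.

(3/7, 2/7, 2/7)

Signed area of the reference triangle: [UVW] = ½·(8·(9−(-9)) + 2·(-9−(-5/2)) + (-23/2)·(-5/2−9)) = ½·(144 − 13 + 529/4) = 1053/8.
[PVW] = ½·((5/7)·(9−(-9)) + 2·(-9−(-15/14)) + (-23/2)·(-15/14−9)) = ½·(90/7 − 111/7 + 3243/28) = 3159/56, so the U-coordinate is (3159/56)/(1053/8) = 3/7.
[UPW] = ½·(8·(-15/14−(-9)) + (5/7)·(-9−(-5/2)) + (-23/2)·(-5/2−(-15/14))) = ½·(444/7 − 65/14 + 115/7) = 1053/28, so the V-coordinate is 2/7.
[UVP] = ½·(8·(9−(-15/14)) + 2·(-15/14−(-5/2)) + (5/7)·(-5/2−9)) = ½·(564/7 + 20/7 − 115/14) = 1053/28, so the W-coordinate is 2/7.
Check: 3/7 + 2/7 + 2/7 = 1.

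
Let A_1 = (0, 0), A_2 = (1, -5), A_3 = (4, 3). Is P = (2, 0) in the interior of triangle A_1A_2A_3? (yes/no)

yes

Barycentric coordinates of P: (7/23, 6/23, 10/23).
The three coordinates are positive, positive, positive; a point is interior exactly when all three are positive.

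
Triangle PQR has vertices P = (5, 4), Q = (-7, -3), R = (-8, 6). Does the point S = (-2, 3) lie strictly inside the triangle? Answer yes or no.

yes

Barycentric coordinates of S: (51/115, 27/115, 37/115).
The three coordinates are positive, positive, positive; a point is interior exactly when all three are positive.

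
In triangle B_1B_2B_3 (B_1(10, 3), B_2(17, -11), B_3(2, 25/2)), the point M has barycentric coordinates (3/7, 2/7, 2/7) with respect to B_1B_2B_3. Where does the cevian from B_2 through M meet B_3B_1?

Line B_2M meets B_3B_1 where the B_2-coordinate vanishes; zeroing M's B_2-weight and renormalizing leaves B_3, B_1-weights 2/7 : 3/7 → (2/5, 3/5).
So N = (2/5)·B_3 + (3/5)·B_1 = (34/5, 34/5).

(34/5, 34/5)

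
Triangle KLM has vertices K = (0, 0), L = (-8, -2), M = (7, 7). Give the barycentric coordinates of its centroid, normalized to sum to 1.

(1/3, 1/3, 1/3)

The centroid is the average of the vertices, so each weight is 1/3.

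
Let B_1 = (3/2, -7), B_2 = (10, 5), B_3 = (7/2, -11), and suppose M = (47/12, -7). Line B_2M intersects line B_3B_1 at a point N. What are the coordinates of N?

Barycentric coordinates of M with respect to B_1B_2B_3: (1/3, 1/6, 1/2).
On side B_3B_1 the B_2-coordinate is zero; dropping M's B_2-weight 1/6 and renormalizing the remaining 1/2 : 1/3 gives weights 3/5, 2/5 on B_3, B_1.
N = (3/5)·(7/2, -11) + (2/5)·(3/2, -7) = (27/10, -47/5).

(27/10, -47/5)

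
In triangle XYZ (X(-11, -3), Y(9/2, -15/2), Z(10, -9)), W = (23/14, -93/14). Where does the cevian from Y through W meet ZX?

Barycentric coordinates of W with respect to XYZ: (2/7, 3/7, 2/7).
On side ZX the Y-coordinate is zero; dropping W's Y-weight 3/7 and renormalizing the remaining 2/7 : 2/7 gives weights 1/2, 1/2 on Z, X.
V = (1/2)·(10, -9) + (1/2)·(-11, -3) = (-1/2, -6).

(-1/2, -6)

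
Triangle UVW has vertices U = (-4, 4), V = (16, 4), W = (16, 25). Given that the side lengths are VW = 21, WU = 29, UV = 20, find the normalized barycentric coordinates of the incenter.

(3/10, 29/70, 2/7)

The incenter has barycentric coordinates proportional to the opposite side lengths: (21 : 29 : 20).
Normalizing by 21+29+20 = 70 gives (3/10, 29/70, 2/7).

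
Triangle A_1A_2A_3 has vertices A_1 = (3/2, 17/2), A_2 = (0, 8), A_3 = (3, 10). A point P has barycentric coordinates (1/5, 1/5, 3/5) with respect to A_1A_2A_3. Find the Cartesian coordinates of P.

P = (1/5)·A_1 + (1/5)·A_2 + (3/5)·A_3.
x-coordinate: (1/5)·(3/2) + (1/5)·0 + (3/5)·3 = 21/10.
y-coordinate: (1/5)·(17/2) + (1/5)·8 + (3/5)·10 = 93/10.

(21/10, 93/10)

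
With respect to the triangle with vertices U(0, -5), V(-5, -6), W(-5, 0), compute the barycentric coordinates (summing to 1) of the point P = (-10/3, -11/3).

(1/3, 1/3, 1/3)

Signed area of the reference triangle: [UVW] = ½·(0·(-6−0) + (-5)·(0−(-5)) + (-5)·(-5−(-6))) = ½·(0 − 25 − 5) = -15.
[PVW] = ½·((-10/3)·(-6−0) + (-5)·(0−(-11/3)) + (-5)·(-11/3−(-6))) = ½·(20 − 55/3 − 35/3) = -5, so the U-coordinate is (-5)/(-15) = 1/3.
[UPW] = ½·(0·(-11/3−0) + (-10/3)·(0−(-5)) + (-5)·(-5−(-11/3))) = ½·(0 − 50/3 + 20/3) = -5, so the V-coordinate is 1/3.
[UVP] = ½·(0·(-6−(-11/3)) + (-5)·(-11/3−(-5)) + (-10/3)·(-5−(-6))) = ½·(0 − 20/3 − 10/3) = -5, so the W-coordinate is 1/3.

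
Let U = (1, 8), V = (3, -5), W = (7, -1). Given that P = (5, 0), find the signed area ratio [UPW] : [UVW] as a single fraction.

[UVW] = ½·(1·(-5−(-1)) + 3·(-1−8) + 7·(8−(-5))) = ½·(-4 − 27 + 91) = 30.
[UPW] = ½·(1·(0−(-1)) + 5·(-1−8) + 7·(8−0)) = ½·(1 − 45 + 56) = 6, so the ratio is 6/30 = 1/5.

1/5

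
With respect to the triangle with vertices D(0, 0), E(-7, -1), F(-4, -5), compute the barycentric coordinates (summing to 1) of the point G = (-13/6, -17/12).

Signed area of the reference triangle: [DEF] = ½·(0·(-1−(-5)) + (-7)·(-5−0) + (-4)·(0−(-1))) = ½·(0 + 35 − 4) = 31/2.
[GEF] = ½·((-13/6)·(-1−(-5)) + (-7)·(-5−(-17/12)) + (-4)·(-17/12−(-1))) = ½·(-26/3 + 301/12 + 5/3) = 217/24, so the D-coordinate is (217/24)/(31/2) = 7/12.
[DGF] = ½·(0·(-17/12−(-5)) + (-13/6)·(-5−0) + (-4)·(0−(-17/12))) = ½·(0 + 65/6 − 17/3) = 31/12, so the E-coordinate is 1/6.
[DEG] = ½·(0·(-1−(-17/12)) + (-7)·(-17/12−0) + (-13/6)·(0−(-1))) = ½·(0 + 119/12 − 13/6) = 31/8, so the F-coordinate is 1/4.
Check: 7/12 + 1/6 + 1/4 = 1.

(7/12, 1/6, 1/4)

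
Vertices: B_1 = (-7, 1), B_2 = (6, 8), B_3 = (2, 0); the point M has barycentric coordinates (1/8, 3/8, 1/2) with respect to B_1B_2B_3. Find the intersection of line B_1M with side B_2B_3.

(26/7, 24/7)

Line B_1M meets B_2B_3 where the B_1-coordinate vanishes; zeroing M's B_1-weight and renormalizing leaves B_2, B_3-weights 3/8 : 1/2 → (3/7, 4/7).
So N = (3/7)·B_2 + (4/7)·B_3 = (26/7, 24/7).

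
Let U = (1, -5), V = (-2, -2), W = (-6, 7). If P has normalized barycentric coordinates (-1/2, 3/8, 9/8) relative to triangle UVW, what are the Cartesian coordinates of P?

(-8, 77/8)

P = (-1/2)·U + (3/8)·V + (9/8)·W.
x-coordinate: (-1/2)·1 + (3/8)·(-2) + (9/8)·(-6) = -8.
y-coordinate: (-1/2)·(-5) + (3/8)·(-2) + (9/8)·7 = 77/8.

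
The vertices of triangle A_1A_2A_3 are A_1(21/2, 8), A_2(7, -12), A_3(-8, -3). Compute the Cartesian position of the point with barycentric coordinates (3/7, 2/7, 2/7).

(59/14, -6/7)

P = (3/7)·A_1 + (2/7)·A_2 + (2/7)·A_3.
x-coordinate: (3/7)·(21/2) + (2/7)·7 + (2/7)·(-8) = 59/14.
y-coordinate: (3/7)·8 + (2/7)·(-12) + (2/7)·(-3) = -6/7.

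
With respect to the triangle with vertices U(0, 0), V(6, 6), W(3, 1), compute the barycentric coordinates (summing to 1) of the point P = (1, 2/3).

Signed area of the reference triangle: [UVW] = ½·(0·(6−1) + 6·(1−0) + 3·(0−6)) = ½·(0 + 6 − 18) = -6.
[PVW] = ½·(1·(6−1) + 6·(1−(2/3)) + 3·(2/3−6)) = ½·(5 + 2 − 16) = -9/2, so the U-coordinate is (-9/2)/(-6) = 3/4.
[UPW] = ½·(0·(2/3−1) + 1·(1−0) + 3·(0−(2/3))) = ½·(0 + 1 − 2) = -1/2, so the V-coordinate is 1/12.
[UVP] = ½·(0·(6−(2/3)) + 6·(2/3−0) + 1·(0−6)) = ½·(0 + 4 − 6) = -1, so the W-coordinate is 1/6.
Check: 3/4 + 1/12 + 1/6 = 1.

(3/4, 1/12, 1/6)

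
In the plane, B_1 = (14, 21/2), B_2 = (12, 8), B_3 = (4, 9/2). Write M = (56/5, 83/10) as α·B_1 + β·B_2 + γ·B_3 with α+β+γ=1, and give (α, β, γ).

Signed area of the reference triangle: [B_1B_2B_3] = ½·(14·(8−(9/2)) + 12·(9/2−(21/2)) + 4·(21/2−8)) = ½·(49 − 72 + 10) = -13/2.
[MB_2B_3] = ½·((56/5)·(8−(9/2)) + 12·(9/2−(83/10)) + 4·(83/10−8)) = ½·(196/5 − 228/5 + 6/5) = -13/5, so the B_1-coordinate is (-13/5)/(-13/2) = 2/5.
[B_1MB_3] = ½·(14·(83/10−(9/2)) + (56/5)·(9/2−(21/2)) + 4·(21/2−(83/10))) = ½·(266/5 − 336/5 + 44/5) = -13/5, so the B_2-coordinate is 2/5.
[B_1B_2M] = ½·(14·(8−(83/10)) + 12·(83/10−(21/2)) + (56/5)·(21/2−8)) = ½·(-21/5 − 132/5 + 28) = -13/10, so the B_3-coordinate is 1/5.
Check: 2/5 + 2/5 + 1/5 = 1.

(2/5, 2/5, 1/5)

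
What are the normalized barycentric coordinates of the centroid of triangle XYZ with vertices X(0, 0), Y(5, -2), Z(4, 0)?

The centroid is the average of the vertices, so each weight is 1/3.

(1/3, 1/3, 1/3)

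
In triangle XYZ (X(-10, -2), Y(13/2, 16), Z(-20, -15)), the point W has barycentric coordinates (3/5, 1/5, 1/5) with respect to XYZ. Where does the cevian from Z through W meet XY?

(-47/8, 5/2)

Line ZW meets XY where the Z-coordinate vanishes; zeroing W's Z-weight and renormalizing leaves X, Y-weights 3/5 : 1/5 → (3/4, 1/4).
So V = (3/4)·X + (1/4)·Y = (-47/8, 5/2).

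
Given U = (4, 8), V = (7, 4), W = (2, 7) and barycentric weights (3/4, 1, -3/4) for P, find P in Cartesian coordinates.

(17/2, 19/4)

P = (3/4)·U + 1·V + (-3/4)·W.
x-coordinate: (3/4)·4 + 1·7 + (-3/4)·2 = 17/2.
y-coordinate: (3/4)·8 + 1·4 + (-3/4)·7 = 19/4.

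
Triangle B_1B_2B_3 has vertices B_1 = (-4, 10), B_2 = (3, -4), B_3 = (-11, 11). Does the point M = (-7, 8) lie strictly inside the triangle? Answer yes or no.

Barycentric coordinates of M: (18/91, 17/91, 8/13).
The three coordinates are positive, positive, positive; a point is interior exactly when all three are positive.

yes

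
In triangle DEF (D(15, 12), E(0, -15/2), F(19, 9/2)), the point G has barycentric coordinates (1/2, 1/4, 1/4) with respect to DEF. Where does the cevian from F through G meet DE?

Line FG meets DE where the F-coordinate vanishes; zeroing G's F-weight and renormalizing leaves D, E-weights 1/2 : 1/4 → (2/3, 1/3).
So H = (2/3)·D + (1/3)·E = (10, 11/2).

(10, 11/2)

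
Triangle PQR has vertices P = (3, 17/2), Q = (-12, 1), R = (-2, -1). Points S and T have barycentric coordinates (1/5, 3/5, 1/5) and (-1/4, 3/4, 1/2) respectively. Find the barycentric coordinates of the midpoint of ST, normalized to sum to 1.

Since both coordinate triples sum to 1, the midpoint's barycentrics are the componentwise average.
(1/5+-1/4)/2 = -1/40; similarly 27/40 and 7/20.

(-1/40, 27/40, 7/20)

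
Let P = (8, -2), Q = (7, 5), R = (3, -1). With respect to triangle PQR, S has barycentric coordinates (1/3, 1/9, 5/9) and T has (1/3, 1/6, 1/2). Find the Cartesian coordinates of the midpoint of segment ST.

(47/9, -1/2)

Barycentric coordinates of the midpoint are the average: (1/3, 5/36, 19/36).
Converting: (1/3)·P + (5/36)·Q + (19/36)·R = (47/9, -1/2).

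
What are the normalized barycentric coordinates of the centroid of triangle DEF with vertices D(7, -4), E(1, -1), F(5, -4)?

The centroid is the average of the vertices, so each weight is 1/3.

(1/3, 1/3, 1/3)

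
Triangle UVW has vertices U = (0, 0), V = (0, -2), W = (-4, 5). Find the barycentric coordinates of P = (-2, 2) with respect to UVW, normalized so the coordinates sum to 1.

Signed area of the reference triangle: [UVW] = ½·(0·(-2−5) + 0·(5−0) + (-4)·(0−(-2))) = ½·(0 + 0 − 8) = -4.
[PVW] = ½·((-2)·(-2−5) + 0·(5−2) + (-4)·(2−(-2))) = ½·(14 + 0 − 16) = -1, so the U-coordinate is (-1)/(-4) = 1/4.
[UPW] = ½·(0·(2−5) + (-2)·(5−0) + (-4)·(0−2)) = ½·(0 − 10 + 8) = -1, so the V-coordinate is 1/4.
[UVP] = ½·(0·(-2−2) + 0·(2−0) + (-2)·(0−(-2))) = ½·(0 + 0 − 4) = -2, so the W-coordinate is 1/2.

(1/4, 1/4, 1/2)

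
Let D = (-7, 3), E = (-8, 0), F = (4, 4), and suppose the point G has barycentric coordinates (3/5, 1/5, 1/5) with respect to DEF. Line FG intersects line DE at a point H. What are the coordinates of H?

Line FG meets DE where the F-coordinate vanishes; zeroing G's F-weight and renormalizing leaves D, E-weights 3/5 : 1/5 → (3/4, 1/4).
So H = (3/4)·D + (1/4)·E = (-29/4, 9/4).

(-29/4, 9/4)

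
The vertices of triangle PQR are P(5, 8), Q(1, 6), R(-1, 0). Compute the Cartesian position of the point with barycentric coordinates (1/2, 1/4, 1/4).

S = (1/2)·P + (1/4)·Q + (1/4)·R.
x-coordinate: (1/2)·5 + (1/4)·1 + (1/4)·(-1) = 5/2.
y-coordinate: (1/2)·8 + (1/4)·6 + (1/4)·0 = 11/2.

(5/2, 11/2)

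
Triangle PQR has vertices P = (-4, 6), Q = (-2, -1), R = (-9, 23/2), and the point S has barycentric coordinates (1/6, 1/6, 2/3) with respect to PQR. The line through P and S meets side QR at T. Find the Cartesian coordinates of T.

Line PS meets QR where the P-coordinate vanishes; zeroing S's P-weight and renormalizing leaves Q, R-weights 1/6 : 2/3 → (1/5, 4/5).
So T = (1/5)·Q + (4/5)·R = (-38/5, 9).

(-38/5, 9)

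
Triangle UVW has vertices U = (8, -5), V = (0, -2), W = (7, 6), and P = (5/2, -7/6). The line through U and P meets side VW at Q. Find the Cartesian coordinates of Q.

(7/5, -2/5)

Barycentric coordinates of P with respect to UVW: (1/6, 2/3, 1/6).
On side VW the U-coordinate is zero; dropping P's U-weight 1/6 and renormalizing the remaining 2/3 : 1/6 gives weights 4/5, 1/5 on V, W.
Q = (4/5)·(0, -2) + (1/5)·(7, 6) = (7/5, -2/5).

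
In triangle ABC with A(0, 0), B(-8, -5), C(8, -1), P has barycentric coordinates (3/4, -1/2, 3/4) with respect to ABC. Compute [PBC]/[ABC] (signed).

3/4

The signed ratio [PBC]/[ABC] equals the barycentric coordinate of P at vertex A, which is 3/4.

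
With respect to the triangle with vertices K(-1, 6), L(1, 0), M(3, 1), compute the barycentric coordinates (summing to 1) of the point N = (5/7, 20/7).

(3/7, 2/7, 2/7)

Signed area of the reference triangle: [KLM] = ½·((-1)·(0−1) + 1·(1−6) + 3·(6−0)) = ½·(1 − 5 + 18) = 7.
[NLM] = ½·((5/7)·(0−1) + 1·(1−(20/7)) + 3·(20/7−0)) = ½·(-5/7 − 13/7 + 60/7) = 3, so the K-coordinate is 3/7 = 3/7.
[KNM] = ½·((-1)·(20/7−1) + (5/7)·(1−6) + 3·(6−(20/7))) = ½·(-13/7 − 25/7 + 66/7) = 2, so the L-coordinate is 2/7.
[KLN] = ½·((-1)·(0−(20/7)) + 1·(20/7−6) + (5/7)·(6−0)) = ½·(20/7 − 22/7 + 30/7) = 2, so the M-coordinate is 2/7.
Check: 3/7 + 2/7 + 2/7 = 1.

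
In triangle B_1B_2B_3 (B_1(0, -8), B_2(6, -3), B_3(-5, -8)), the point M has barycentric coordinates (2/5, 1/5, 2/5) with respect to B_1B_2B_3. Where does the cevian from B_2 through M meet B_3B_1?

Line B_2M meets B_3B_1 where the B_2-coordinate vanishes; zeroing M's B_2-weight and renormalizing leaves B_3, B_1-weights 2/5 : 2/5 → (1/2, 1/2).
So N = (1/2)·B_3 + (1/2)·B_1 = (-5/2, -8).

(-5/2, -8)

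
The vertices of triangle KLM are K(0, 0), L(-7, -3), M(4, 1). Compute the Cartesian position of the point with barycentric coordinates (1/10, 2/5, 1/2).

(-4/5, -7/10)

N = (1/10)·K + (2/5)·L + (1/2)·M.
x-coordinate: (1/10)·0 + (2/5)·(-7) + (1/2)·4 = -4/5.
y-coordinate: (1/10)·0 + (2/5)·(-3) + (1/2)·1 = -7/10.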